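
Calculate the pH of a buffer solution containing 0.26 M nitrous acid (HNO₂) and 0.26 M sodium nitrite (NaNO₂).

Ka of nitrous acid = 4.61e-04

pKa = -log(4.61e-04) = 3.34. pH = pKa + log([A⁻]/[HA]) = 3.34 + log(0.26/0.26)

pH = 3.34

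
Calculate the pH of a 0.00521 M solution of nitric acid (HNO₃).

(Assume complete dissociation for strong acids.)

[H⁺] = 0.00521 M for strong acid. pH = -log[H⁺] = -log(0.00521)

pH = 2.28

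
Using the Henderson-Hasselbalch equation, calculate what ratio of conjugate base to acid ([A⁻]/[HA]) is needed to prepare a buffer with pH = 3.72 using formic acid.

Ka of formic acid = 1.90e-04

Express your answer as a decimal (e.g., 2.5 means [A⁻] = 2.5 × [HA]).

pKa = -log(1.90e-04) = 3.7212. pH = pKa + log([A⁻]/[HA]), so log([A⁻]/[HA]) = pH − pKa = 3.72 − 3.7212 = -0.0012. [A⁻]/[HA] = 10^(-0.0012) = 0.997

[A⁻]/[HA] = 0.997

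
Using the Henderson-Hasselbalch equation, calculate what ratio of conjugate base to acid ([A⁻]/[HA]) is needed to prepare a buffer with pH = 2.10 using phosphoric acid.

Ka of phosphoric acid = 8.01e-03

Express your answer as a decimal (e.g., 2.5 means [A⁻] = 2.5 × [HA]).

pKa = -log(8.01e-03) = 2.0964. pH = pKa + log([A⁻]/[HA]), so log([A⁻]/[HA]) = pH − pKa = 2.10 − 2.0964 = 0.0036. [A⁻]/[HA] = 10^(0.0036) = 1.01

[A⁻]/[HA] = 1.01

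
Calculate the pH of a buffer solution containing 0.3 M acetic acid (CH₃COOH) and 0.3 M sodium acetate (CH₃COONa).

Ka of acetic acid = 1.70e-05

pKa = -log(1.70e-05) = 4.77. pH = pKa + log([A⁻]/[HA]) = 4.77 + log(0.3/0.3)

pH = 4.77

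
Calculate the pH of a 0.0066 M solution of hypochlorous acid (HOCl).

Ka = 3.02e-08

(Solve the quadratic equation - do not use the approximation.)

x² + Ka×x - Ka×C = 0. Using quadratic formula: [H⁺] = 1.4103e-05

pH = 4.85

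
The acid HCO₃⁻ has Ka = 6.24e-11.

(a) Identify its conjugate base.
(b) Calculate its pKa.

(a) The conjugate base is formed by removing one H⁺ from HCO₃⁻, giving CO₃²⁻. (b) pKa = -log(Ka) = -log(6.24e-11) = 10.20.

Conjugate base: CO₃²⁻; pK_a = 10.20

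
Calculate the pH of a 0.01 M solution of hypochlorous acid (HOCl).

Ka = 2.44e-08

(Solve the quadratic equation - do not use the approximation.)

x² + Ka×x - Ka×C = 0. Using quadratic formula: [H⁺] = 1.5608e-05

pH = 4.81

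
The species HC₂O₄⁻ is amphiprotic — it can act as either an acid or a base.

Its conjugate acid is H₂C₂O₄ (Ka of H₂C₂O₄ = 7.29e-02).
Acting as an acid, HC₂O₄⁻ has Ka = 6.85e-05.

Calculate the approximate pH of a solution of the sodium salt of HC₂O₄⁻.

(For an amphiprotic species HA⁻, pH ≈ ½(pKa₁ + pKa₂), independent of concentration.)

pKa₁ = -log(7.29e-02) = 1.14; pKa₂ = -log(6.85e-05) = 4.16. For an amphiprotic species, pH ≈ ½(pKa₁ + pKa₂) = ½(1.14 + 4.16) = 2.65.

pH = 2.65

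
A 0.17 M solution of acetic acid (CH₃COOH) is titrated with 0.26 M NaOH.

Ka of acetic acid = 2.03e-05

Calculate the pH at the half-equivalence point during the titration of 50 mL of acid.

At half-equivalence [HA] = [A⁻], so Henderson-Hasselbalch gives pH = pKa = -log(2.03e-05) = 4.69.

pH = pKa = 4.69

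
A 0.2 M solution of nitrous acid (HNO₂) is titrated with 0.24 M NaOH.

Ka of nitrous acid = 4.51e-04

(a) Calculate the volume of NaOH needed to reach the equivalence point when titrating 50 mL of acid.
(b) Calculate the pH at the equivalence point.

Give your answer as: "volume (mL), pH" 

moles acid = 0.2 × 50/1000 = 0.01 mol; V_base = moles/0.24 × 1000 = 41.7 mL. At equivalence only the conjugate base is present: [A⁻] = 0.01/0.092 = 1.0909e-01 M. Kb = Kw/Ka = 2.22e-11; [OH⁻] = √(Kb × [A⁻]) = 1.5553e-06; pOH = 5.81; pH = 14 - pOH = 8.19.

V = 41.7 mL, pH = 8.19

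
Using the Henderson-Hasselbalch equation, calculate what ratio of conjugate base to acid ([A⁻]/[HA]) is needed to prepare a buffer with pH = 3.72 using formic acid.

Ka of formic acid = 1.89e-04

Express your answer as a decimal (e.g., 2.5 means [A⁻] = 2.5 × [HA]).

pKa = -log(1.89e-04) = 3.7235. pH = pKa + log([A⁻]/[HA]), so log([A⁻]/[HA]) = pH − pKa = 3.72 − 3.7235 = -0.0035. [A⁻]/[HA] = 10^(-0.0035) = 0.992

[A⁻]/[HA] = 0.992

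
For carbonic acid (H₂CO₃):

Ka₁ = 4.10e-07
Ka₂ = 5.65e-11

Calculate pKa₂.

pKa₂ = -log(Ka₂) = -log(5.65e-11) = 10.25.

pK_{a2} = 10.25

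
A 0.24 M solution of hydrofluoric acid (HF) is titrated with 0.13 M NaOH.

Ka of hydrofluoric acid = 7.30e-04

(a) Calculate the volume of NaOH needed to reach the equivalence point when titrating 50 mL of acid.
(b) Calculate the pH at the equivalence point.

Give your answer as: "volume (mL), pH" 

moles acid = 0.24 × 50/1000 = 0.012 mol; V_base = moles/0.13 × 1000 = 92.3 mL. At equivalence only the conjugate base is present: [A⁻] = 0.012/0.142 = 8.4324e-02 M. Kb = Kw/Ka = 1.37e-11; [OH⁻] = √(Kb × [A⁻]) = 1.0748e-06; pOH = 5.97; pH = 14 - pOH = 8.03.

V = 92.3 mL, pH = 8.03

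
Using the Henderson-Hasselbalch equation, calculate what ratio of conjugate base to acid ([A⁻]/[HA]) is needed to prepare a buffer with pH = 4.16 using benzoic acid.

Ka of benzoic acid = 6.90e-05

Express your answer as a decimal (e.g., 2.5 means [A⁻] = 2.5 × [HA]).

pKa = -log(6.90e-05) = 4.1612. pH = pKa + log([A⁻]/[HA]), so log([A⁻]/[HA]) = pH − pKa = 4.16 − 4.1612 = -0.0012. [A⁻]/[HA] = 10^(-0.0012) = 0.997

[A⁻]/[HA] = 0.997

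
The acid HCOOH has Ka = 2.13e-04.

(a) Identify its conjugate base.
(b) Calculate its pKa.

(a) The conjugate base is formed by removing one H⁺ from HCOOH, giving HCOO⁻. (b) pKa = -log(Ka) = -log(2.13e-04) = 3.67.

Conjugate base: HCOO⁻; pK_a = 3.67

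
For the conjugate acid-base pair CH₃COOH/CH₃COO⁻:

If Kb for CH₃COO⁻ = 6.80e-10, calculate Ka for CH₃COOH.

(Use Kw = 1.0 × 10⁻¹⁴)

For a conjugate pair Ka × Kb = Kw, so Ka = Kw/Kb = 1.0 × 10⁻¹⁴ / 6.80e-10 = 1.47e-05.

K_a = 1.47e-05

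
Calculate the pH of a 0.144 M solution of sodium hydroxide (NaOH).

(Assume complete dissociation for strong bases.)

[OH⁻] = 0.144 M for strong base. pOH = -log[OH⁻] = 0.84, pH = 14 - pOH

pH = 13.16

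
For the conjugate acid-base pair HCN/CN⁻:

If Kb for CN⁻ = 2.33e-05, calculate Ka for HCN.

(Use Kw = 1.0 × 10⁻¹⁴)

For a conjugate pair Ka × Kb = Kw, so Ka = Kw/Kb = 1.0 × 10⁻¹⁴ / 2.33e-05 = 4.29e-10.

K_a = 4.29e-10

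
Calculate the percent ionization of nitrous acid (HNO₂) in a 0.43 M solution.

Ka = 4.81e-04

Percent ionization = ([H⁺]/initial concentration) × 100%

Using Ka equilibrium: x² + Ka×x - Ka×C = 0. Solving: [H⁺] = 1.4143e-02. Percent = (1.4143e-02/0.43) × 100

Percent ionization = 3.29%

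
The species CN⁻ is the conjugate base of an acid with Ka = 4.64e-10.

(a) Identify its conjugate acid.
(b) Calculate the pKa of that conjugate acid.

(a) The conjugate acid is formed by adding one H⁺ to CN⁻, giving HCN. (b) pKa = -log(Ka) = -log(4.64e-10) = 9.33.

Conjugate acid: HCN; pK_a = 9.33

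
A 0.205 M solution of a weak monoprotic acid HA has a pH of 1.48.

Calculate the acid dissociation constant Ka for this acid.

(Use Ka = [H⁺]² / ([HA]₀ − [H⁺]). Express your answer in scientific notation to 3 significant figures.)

[H⁺] = 10^(−pH) = 10^(−1.48) = 3.311e-02 M. For HA ⇌ H⁺ + A⁻, Ka = [H⁺][A⁻]/[HA] = [H⁺]² / ([HA]₀ − [H⁺]) = (3.311e-02)² / (0.205 − 3.311e-02) = 6.38e-03.

K_a = 6.38e-03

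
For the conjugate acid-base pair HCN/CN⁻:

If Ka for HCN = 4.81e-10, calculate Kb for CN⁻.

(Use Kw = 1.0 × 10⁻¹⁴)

For a conjugate pair Ka × Kb = Kw, so Kb = Kw/Ka = 1.0 × 10⁻¹⁴ / 4.81e-10 = 2.08e-05.

K_b = 2.08e-05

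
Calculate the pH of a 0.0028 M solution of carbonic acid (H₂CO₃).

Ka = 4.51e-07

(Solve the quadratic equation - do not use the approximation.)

x² + Ka×x - Ka×C = 0. Using quadratic formula: [H⁺] = 3.5311e-05

pH = 4.45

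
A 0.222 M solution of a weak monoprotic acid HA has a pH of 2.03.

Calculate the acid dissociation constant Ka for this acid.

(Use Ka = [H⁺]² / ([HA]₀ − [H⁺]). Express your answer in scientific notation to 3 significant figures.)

[H⁺] = 10^(−pH) = 10^(−2.03) = 9.333e-03 M. For HA ⇌ H⁺ + A⁻, Ka = [H⁺][A⁻]/[HA] = [H⁺]² / ([HA]₀ − [H⁺]) = (9.333e-03)² / (0.222 − 9.333e-03) = 4.10e-04.

K_a = 4.10e-04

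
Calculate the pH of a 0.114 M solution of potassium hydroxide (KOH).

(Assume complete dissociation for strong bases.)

[OH⁻] = 0.114 M for strong base. pOH = -log[OH⁻] = 0.94, pH = 14 - pOH

pH = 13.06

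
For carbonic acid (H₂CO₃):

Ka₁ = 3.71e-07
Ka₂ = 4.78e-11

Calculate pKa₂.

pKa₂ = -log(Ka₂) = -log(4.78e-11) = 10.32.

pK_{a2} = 10.32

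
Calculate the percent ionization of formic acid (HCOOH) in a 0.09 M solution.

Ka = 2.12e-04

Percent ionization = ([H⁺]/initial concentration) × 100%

Using Ka equilibrium: x² + Ka×x - Ka×C = 0. Solving: [H⁺] = 4.2634e-03. Percent = (4.2634e-03/0.09) × 100

Percent ionization = 4.74%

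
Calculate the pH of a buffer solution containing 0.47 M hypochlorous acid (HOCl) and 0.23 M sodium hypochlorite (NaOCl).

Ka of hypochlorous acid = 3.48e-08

pKa = -log(3.48e-08) = 7.46. pH = pKa + log([A⁻]/[HA]) = 7.46 + log(0.23/0.47)

pH = 7.15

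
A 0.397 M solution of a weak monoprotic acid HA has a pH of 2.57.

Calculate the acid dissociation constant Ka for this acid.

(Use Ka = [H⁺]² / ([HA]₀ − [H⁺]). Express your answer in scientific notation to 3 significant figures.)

[H⁺] = 10^(−pH) = 10^(−2.57) = 2.692e-03 M. For HA ⇌ H⁺ + A⁻, Ka = [H⁺][A⁻]/[HA] = [H⁺]² / ([HA]₀ − [H⁺]) = (2.692e-03)² / (0.397 − 2.692e-03) = 1.84e-05.

K_a = 1.84e-05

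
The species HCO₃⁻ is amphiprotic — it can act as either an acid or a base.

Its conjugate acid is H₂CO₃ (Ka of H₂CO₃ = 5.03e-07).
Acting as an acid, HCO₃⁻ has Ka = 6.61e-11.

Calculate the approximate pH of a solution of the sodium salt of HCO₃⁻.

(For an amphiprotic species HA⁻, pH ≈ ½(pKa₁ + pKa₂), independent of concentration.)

pKa₁ = -log(5.03e-07) = 6.30; pKa₂ = -log(6.61e-11) = 10.18. For an amphiprotic species, pH ≈ ½(pKa₁ + pKa₂) = ½(6.30 + 10.18) = 8.24.

pH = 8.24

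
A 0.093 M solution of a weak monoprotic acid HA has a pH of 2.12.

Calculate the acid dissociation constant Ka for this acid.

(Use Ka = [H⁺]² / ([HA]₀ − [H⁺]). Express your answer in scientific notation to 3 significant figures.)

[H⁺] = 10^(−pH) = 10^(−2.12) = 7.586e-03 M. For HA ⇌ H⁺ + A⁻, Ka = [H⁺][A⁻]/[HA] = [H⁺]² / ([HA]₀ − [H⁺]) = (7.586e-03)² / (0.093 − 7.586e-03) = 6.74e-04.

K_a = 6.74e-04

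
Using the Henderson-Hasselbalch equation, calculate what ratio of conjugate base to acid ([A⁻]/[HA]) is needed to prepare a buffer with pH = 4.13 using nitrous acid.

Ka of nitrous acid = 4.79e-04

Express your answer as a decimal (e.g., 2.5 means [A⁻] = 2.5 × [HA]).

pKa = -log(4.79e-04) = 3.3197. pH = pKa + log([A⁻]/[HA]), so log([A⁻]/[HA]) = pH − pKa = 4.13 − 3.3197 = 0.8103. [A⁻]/[HA] = 10^(0.8103) = 6.46

[A⁻]/[HA] = 6.46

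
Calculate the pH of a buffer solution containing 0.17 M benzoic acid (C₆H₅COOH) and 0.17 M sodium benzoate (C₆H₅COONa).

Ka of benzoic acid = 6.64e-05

pKa = -log(6.64e-05) = 4.18. pH = pKa + log([A⁻]/[HA]) = 4.18 + log(0.17/0.17)

pH = 4.18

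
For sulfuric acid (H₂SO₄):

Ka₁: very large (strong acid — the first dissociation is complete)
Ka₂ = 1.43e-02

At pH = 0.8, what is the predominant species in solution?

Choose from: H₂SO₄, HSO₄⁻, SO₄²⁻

The first dissociation is complete, so H₂SO₄ itself is never the predominant species in water; pKa₂ = -log(1.43e-02) = 1.84. For a polyprotic acid the predominant species crosses at each pKa: below pKa_n the protonated form dominates, above it the deprotonated form does. At pH = 0.8, the predominant species is HSO₄⁻.

HSO₄⁻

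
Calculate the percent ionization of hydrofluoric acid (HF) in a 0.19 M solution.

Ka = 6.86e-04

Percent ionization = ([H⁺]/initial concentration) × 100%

Using Ka equilibrium: x² + Ka×x - Ka×C = 0. Solving: [H⁺] = 1.1079e-02. Percent = (1.1079e-02/0.19) × 100

Percent ionization = 5.83%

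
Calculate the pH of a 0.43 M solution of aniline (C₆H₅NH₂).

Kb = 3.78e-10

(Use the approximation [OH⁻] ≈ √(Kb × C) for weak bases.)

[OH⁻] = √(Kb × C) = √(3.78e-10 × 0.43) = 1.2749e-05. pOH = 4.89, pH = 14 - pOH

pH = 9.11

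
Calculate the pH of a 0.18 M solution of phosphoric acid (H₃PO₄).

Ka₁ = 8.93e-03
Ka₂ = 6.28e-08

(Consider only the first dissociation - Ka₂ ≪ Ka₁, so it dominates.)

First dissociation dominates. From Ka₁ = [H⁺][HA⁻]/[H₂A], x² + Ka₁·x − Ka₁·C = 0 with C = 0.18 M and Ka₁ = 8.93e-03. Solving: [H⁺] = (−Ka₁ + √(Ka₁² + 4·Ka₁·C)) / 2 = 3.5875e-02 M. pH = -log(3.5875e-02) = 1.45.

pH = 1.45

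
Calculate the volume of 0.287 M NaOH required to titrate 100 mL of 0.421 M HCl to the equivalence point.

At equivalence: moles acid = moles base. moles HCl = 0.421 × 100/1000 = 0.0421 mol. V_base = moles / 0.287 × 1000 = 146.7 mL.

V_{base} = 146.7 mL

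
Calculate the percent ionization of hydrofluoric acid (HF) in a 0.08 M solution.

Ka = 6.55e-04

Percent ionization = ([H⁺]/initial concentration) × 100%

Using Ka equilibrium: x² + Ka×x - Ka×C = 0. Solving: [H⁺] = 6.9187e-03. Percent = (6.9187e-03/0.08) × 100

Percent ionization = 8.65%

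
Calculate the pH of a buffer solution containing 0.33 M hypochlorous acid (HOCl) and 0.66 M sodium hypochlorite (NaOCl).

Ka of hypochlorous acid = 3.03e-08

pKa = -log(3.03e-08) = 7.52. pH = pKa + log([A⁻]/[HA]) = 7.52 + log(0.66/0.33)

pH = 7.82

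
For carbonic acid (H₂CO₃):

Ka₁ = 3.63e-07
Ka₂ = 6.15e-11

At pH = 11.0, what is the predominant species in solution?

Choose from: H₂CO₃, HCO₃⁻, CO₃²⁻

pKa₁ = 6.44, pKa₂ = 10.21. For a polyprotic acid the predominant species crosses at each pKa: below pKa_n the protonated form dominates, above it the deprotonated form does. At pH = 11.0, the predominant species is CO₃²⁻.

CO₃²⁻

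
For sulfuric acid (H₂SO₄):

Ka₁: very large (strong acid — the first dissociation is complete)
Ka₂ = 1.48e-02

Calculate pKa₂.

pKa₂ = -log(Ka₂) = -log(1.48e-02) = 1.83.

pK_{a2} = 1.83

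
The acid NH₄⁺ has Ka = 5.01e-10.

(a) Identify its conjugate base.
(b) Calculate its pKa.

(a) The conjugate base is formed by removing one H⁺ from NH₄⁺, giving NH₃. (b) pKa = -log(Ka) = -log(5.01e-10) = 9.30.

Conjugate base: NH₃; pK_a = 9.30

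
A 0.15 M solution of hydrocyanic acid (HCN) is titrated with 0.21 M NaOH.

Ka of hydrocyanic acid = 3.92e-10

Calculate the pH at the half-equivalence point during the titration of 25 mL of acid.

At half-equivalence [HA] = [A⁻], so Henderson-Hasselbalch gives pH = pKa = -log(3.92e-10) = 9.41.

pH = pKa = 9.41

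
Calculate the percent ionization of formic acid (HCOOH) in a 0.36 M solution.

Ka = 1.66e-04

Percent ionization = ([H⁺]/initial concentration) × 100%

Using Ka equilibrium: x² + Ka×x - Ka×C = 0. Solving: [H⁺] = 7.6479e-03. Percent = (7.6479e-03/0.36) × 100

Percent ionization = 2.12%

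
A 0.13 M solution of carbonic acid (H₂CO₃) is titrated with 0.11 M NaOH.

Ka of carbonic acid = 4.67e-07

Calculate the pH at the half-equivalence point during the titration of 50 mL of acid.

At half-equivalence [HA] = [A⁻], so Henderson-Hasselbalch gives pH = pKa = -log(4.67e-07) = 6.33.

pH = pKa = 6.33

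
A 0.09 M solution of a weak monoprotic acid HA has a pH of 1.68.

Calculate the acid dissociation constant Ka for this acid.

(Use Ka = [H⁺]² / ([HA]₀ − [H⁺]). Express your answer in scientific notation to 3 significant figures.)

[H⁺] = 10^(−pH) = 10^(−1.68) = 2.089e-02 M. For HA ⇌ H⁺ + A⁻, Ka = [H⁺][A⁻]/[HA] = [H⁺]² / ([HA]₀ − [H⁺]) = (2.089e-02)² / (0.09 − 2.089e-02) = 6.32e-03.

K_a = 6.32e-03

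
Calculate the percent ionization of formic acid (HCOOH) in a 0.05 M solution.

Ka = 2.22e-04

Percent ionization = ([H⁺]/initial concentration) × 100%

Using Ka equilibrium: x² + Ka×x - Ka×C = 0. Solving: [H⁺] = 3.2225e-03. Percent = (3.2225e-03/0.05) × 100

Percent ionization = 6.45%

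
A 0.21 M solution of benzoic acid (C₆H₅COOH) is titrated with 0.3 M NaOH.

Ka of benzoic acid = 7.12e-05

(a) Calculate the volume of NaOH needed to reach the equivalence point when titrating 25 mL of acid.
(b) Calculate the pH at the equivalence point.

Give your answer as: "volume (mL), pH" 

moles acid = 0.21 × 25/1000 = 0.00525 mol; V_base = moles/0.3 × 1000 = 17.5 mL. At equivalence only the conjugate base is present: [A⁻] = 0.00525/0.043 = 1.2353e-01 M. Kb = Kw/Ka = 1.40e-10; [OH⁻] = √(Kb × [A⁻]) = 4.1653e-06; pOH = 5.38; pH = 14 - pOH = 8.62.

V = 17.5 mL, pH = 8.62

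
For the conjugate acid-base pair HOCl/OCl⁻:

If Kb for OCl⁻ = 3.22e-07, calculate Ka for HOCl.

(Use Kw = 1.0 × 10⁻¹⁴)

For a conjugate pair Ka × Kb = Kw, so Ka = Kw/Kb = 1.0 × 10⁻¹⁴ / 3.22e-07 = 3.11e-08.

K_a = 3.11e-08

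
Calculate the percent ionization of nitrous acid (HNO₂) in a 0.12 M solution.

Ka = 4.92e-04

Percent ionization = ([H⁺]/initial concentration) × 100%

Using Ka equilibrium: x² + Ka×x - Ka×C = 0. Solving: [H⁺] = 7.4417e-03. Percent = (7.4417e-03/0.12) × 100

Percent ionization = 6.2%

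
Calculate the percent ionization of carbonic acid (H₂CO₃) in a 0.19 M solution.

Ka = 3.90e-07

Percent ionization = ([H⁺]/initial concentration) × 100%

Using Ka equilibrium: x² + Ka×x - Ka×C = 0. Solving: [H⁺] = 2.7202e-04. Percent = (2.7202e-04/0.19) × 100

Percent ionization = 0.143%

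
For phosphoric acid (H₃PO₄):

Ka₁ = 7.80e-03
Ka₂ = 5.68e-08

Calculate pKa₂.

pKa₂ = -log(Ka₂) = -log(5.68e-08) = 7.25.

pK_{a2} = 7.25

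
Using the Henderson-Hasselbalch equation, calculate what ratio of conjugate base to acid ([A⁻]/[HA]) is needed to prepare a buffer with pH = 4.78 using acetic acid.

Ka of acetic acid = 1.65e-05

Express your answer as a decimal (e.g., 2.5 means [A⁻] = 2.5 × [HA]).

pKa = -log(1.65e-05) = 4.7825. pH = pKa + log([A⁻]/[HA]), so log([A⁻]/[HA]) = pH − pKa = 4.78 − 4.7825 = -0.0025. [A⁻]/[HA] = 10^(-0.0025) = 0.994

[A⁻]/[HA] = 0.994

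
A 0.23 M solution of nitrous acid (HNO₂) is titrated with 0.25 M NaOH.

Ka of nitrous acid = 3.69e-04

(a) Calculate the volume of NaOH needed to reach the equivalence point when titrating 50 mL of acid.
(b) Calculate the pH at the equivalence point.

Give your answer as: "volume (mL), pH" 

moles acid = 0.23 × 50/1000 = 0.0115 mol; V_base = moles/0.25 × 1000 = 46.0 mL. At equivalence only the conjugate base is present: [A⁻] = 0.0115/0.096 = 1.1979e-01 M. Kb = Kw/Ka = 2.71e-11; [OH⁻] = √(Kb × [A⁻]) = 1.8018e-06; pOH = 5.74; pH = 14 - pOH = 8.26.

V = 46.0 mL, pH = 8.26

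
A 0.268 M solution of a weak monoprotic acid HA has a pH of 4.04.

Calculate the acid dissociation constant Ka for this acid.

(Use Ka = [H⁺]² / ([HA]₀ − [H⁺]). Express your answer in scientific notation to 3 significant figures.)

[H⁺] = 10^(−pH) = 10^(−4.04) = 9.120e-05 M. For HA ⇌ H⁺ + A⁻, Ka = [H⁺][A⁻]/[HA] = [H⁺]² / ([HA]₀ − [H⁺]) = (9.120e-05)² / (0.268 − 9.120e-05) = 3.10e-08.

K_a = 3.10e-08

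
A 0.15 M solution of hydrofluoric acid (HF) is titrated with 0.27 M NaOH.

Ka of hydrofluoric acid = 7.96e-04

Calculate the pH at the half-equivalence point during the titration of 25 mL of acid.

At half-equivalence [HA] = [A⁻], so Henderson-Hasselbalch gives pH = pKa = -log(7.96e-04) = 3.10.

pH = pKa = 3.10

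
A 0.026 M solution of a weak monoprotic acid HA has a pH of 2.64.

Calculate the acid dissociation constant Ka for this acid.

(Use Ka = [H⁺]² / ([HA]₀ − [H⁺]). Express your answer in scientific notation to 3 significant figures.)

[H⁺] = 10^(−pH) = 10^(−2.64) = 2.291e-03 M. For HA ⇌ H⁺ + A⁻, Ka = [H⁺][A⁻]/[HA] = [H⁺]² / ([HA]₀ − [H⁺]) = (2.291e-03)² / (0.026 − 2.291e-03) = 2.21e-04.

K_a = 2.21e-04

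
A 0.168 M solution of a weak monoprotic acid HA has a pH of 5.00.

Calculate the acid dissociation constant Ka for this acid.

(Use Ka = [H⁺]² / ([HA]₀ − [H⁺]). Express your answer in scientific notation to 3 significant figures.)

[H⁺] = 10^(−pH) = 10^(−5.00) = 1.000e-05 M. For HA ⇌ H⁺ + A⁻, Ka = [H⁺][A⁻]/[HA] = [H⁺]² / ([HA]₀ − [H⁺]) = (1.000e-05)² / (0.168 − 1.000e-05) = 5.95e-10.

K_a = 5.95e-10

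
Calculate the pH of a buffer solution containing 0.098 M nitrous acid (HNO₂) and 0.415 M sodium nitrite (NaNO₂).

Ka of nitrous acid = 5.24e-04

pKa = -log(5.24e-04) = 3.28. pH = pKa + log([A⁻]/[HA]) = 3.28 + log(0.415/0.098)

pH = 3.91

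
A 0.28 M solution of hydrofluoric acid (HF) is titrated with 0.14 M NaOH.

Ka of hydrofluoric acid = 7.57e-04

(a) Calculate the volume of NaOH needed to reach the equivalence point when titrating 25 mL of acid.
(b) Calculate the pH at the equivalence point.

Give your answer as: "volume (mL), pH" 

moles acid = 0.28 × 25/1000 = 0.007 mol; V_base = moles/0.14 × 1000 = 50.0 mL. At equivalence only the conjugate base is present: [A⁻] = 0.007/0.075 = 9.3333e-02 M. Kb = Kw/Ka = 1.32e-11; [OH⁻] = √(Kb × [A⁻]) = 1.1104e-06; pOH = 5.95; pH = 14 - pOH = 8.05.

V = 50.0 mL, pH = 8.05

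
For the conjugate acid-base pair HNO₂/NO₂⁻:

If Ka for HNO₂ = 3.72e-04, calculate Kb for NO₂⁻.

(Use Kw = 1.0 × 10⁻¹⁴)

For a conjugate pair Ka × Kb = Kw, so Kb = Kw/Ka = 1.0 × 10⁻¹⁴ / 3.72e-04 = 2.69e-11.

K_b = 2.69e-11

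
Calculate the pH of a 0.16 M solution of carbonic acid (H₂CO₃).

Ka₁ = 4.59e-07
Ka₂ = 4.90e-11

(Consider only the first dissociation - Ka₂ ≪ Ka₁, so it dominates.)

First dissociation dominates. From Ka₁ = [H⁺][HA⁻]/[H₂A], x² + Ka₁·x − Ka₁·C = 0 with C = 0.16 M and Ka₁ = 4.59e-07. Solving: [H⁺] = (−Ka₁ + √(Ka₁² + 4·Ka₁·C)) / 2 = 2.7077e-04 M. pH = -log(2.7077e-04) = 3.57.

pH = 3.57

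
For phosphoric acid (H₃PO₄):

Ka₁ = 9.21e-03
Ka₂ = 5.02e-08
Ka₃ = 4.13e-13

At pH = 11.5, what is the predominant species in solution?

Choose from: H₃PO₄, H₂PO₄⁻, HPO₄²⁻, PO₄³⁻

pKa₁ = 2.04, pKa₂ = 7.30, pKa₃ = 12.38. For a polyprotic acid the predominant species crosses at each pKa: below pKa_n the protonated form dominates, above it the deprotonated form does. At pH = 11.5, the predominant species is HPO₄²⁻.

HPO₄²⁻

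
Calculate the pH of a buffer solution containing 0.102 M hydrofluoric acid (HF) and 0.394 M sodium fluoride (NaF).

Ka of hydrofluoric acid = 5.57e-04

pKa = -log(5.57e-04) = 3.25. pH = pKa + log([A⁻]/[HA]) = 3.25 + log(0.394/0.102)

pH = 3.84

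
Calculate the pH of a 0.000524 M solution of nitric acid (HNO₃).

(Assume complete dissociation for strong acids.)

[H⁺] = 0.000524 M for strong acid. pH = -log[H⁺] = -log(0.000524)

pH = 3.28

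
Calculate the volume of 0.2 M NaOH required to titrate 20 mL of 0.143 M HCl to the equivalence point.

At equivalence: moles acid = moles base. moles HCl = 0.143 × 20/1000 = 0.00286 mol. V_base = moles / 0.2 × 1000 = 14.3 mL.

V_{base} = 14.3 mL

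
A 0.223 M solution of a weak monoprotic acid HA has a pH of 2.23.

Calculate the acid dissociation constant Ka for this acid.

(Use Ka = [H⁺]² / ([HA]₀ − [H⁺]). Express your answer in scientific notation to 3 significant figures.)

[H⁺] = 10^(−pH) = 10^(−2.23) = 5.888e-03 M. For HA ⇌ H⁺ + A⁻, Ka = [H⁺][A⁻]/[HA] = [H⁺]² / ([HA]₀ − [H⁺]) = (5.888e-03)² / (0.223 − 5.888e-03) = 1.60e-04.

K_a = 1.60e-04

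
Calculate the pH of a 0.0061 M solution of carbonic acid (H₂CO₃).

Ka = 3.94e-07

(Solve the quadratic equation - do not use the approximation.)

x² + Ka×x - Ka×C = 0. Using quadratic formula: [H⁺] = 4.8828e-05

pH = 4.31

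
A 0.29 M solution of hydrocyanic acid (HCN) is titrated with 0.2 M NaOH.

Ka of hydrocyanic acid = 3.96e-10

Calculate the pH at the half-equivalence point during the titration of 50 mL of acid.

At half-equivalence [HA] = [A⁻], so Henderson-Hasselbalch gives pH = pKa = -log(3.96e-10) = 9.40.

pH = pKa = 9.40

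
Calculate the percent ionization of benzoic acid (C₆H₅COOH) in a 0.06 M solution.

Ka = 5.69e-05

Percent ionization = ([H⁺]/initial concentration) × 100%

Using Ka equilibrium: x² + Ka×x - Ka×C = 0. Solving: [H⁺] = 1.8195e-03. Percent = (1.8195e-03/0.06) × 100

Percent ionization = 3.03%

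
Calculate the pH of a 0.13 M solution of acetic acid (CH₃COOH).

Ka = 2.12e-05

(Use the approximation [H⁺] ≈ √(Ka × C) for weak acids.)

[H⁺] = √(Ka × C) = √(2.12e-05 × 0.13) = 1.6601e-03. pH = -log(1.6601e-03)

pH = 2.78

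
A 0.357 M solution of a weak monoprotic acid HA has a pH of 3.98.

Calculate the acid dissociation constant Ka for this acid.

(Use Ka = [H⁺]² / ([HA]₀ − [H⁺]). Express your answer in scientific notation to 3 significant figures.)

[H⁺] = 10^(−pH) = 10^(−3.98) = 1.047e-04 M. For HA ⇌ H⁺ + A⁻, Ka = [H⁺][A⁻]/[HA] = [H⁺]² / ([HA]₀ − [H⁺]) = (1.047e-04)² / (0.357 − 1.047e-04) = 3.07e-08.

K_a = 3.07e-08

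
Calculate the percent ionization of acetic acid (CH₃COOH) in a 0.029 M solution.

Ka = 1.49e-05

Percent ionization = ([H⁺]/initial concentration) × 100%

Using Ka equilibrium: x² + Ka×x - Ka×C = 0. Solving: [H⁺] = 6.4994e-04. Percent = (6.4994e-04/0.029) × 100

Percent ionization = 2.24%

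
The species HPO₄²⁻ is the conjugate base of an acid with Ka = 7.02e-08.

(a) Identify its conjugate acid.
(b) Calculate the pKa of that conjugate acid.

(a) The conjugate acid is formed by adding one H⁺ to HPO₄²⁻, giving H₂PO₄⁻. (b) pKa = -log(Ka) = -log(7.02e-08) = 7.15.

Conjugate acid: H₂PO₄⁻; pK_a = 7.15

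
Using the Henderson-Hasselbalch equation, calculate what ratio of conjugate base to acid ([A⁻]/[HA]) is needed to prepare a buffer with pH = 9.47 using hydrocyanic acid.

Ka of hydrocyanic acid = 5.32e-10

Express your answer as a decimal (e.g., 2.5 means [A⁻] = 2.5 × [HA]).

pKa = -log(5.32e-10) = 9.2741. pH = pKa + log([A⁻]/[HA]), so log([A⁻]/[HA]) = pH − pKa = 9.47 − 9.2741 = 0.1959. [A⁻]/[HA] = 10^(0.1959) = 1.57

[A⁻]/[HA] = 1.57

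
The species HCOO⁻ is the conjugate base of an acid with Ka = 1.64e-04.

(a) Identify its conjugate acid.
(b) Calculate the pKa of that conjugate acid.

(a) The conjugate acid is formed by adding one H⁺ to HCOO⁻, giving HCOOH. (b) pKa = -log(Ka) = -log(1.64e-04) = 3.79.

Conjugate acid: HCOOH; pK_a = 3.79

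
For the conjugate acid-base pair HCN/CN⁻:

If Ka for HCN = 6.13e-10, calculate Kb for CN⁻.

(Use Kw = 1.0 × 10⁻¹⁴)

For a conjugate pair Ka × Kb = Kw, so Kb = Kw/Ka = 1.0 × 10⁻¹⁴ / 6.13e-10 = 1.63e-05.

K_b = 1.63e-05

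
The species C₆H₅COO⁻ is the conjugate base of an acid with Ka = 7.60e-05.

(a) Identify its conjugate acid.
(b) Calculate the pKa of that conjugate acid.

(a) The conjugate acid is formed by adding one H⁺ to C₆H₅COO⁻, giving C₆H₅COOH. (b) pKa = -log(Ka) = -log(7.60e-05) = 4.12.

Conjugate acid: C₆H₅COOH; pK_a = 4.12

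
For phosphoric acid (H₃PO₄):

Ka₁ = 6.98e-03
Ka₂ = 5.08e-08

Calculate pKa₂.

pKa₂ = -log(Ka₂) = -log(5.08e-08) = 7.29.

pK_{a2} = 7.29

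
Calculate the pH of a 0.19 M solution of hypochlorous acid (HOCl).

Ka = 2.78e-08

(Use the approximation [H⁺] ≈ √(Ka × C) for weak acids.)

[H⁺] = √(Ka × C) = √(2.78e-08 × 0.19) = 7.2677e-05. pH = -log(7.2677e-05)

pH = 4.14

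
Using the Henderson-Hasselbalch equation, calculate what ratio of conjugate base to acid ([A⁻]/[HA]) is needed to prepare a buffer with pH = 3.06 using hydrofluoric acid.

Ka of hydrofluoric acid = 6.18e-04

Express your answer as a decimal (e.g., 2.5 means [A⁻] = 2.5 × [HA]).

pKa = -log(6.18e-04) = 3.2090. pH = pKa + log([A⁻]/[HA]), so log([A⁻]/[HA]) = pH − pKa = 3.06 − 3.2090 = -0.1490. [A⁻]/[HA] = 10^(-0.1490) = 0.710

[A⁻]/[HA] = 0.710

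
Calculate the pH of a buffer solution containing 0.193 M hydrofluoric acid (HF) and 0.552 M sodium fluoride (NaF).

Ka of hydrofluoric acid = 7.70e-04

pKa = -log(7.70e-04) = 3.11. pH = pKa + log([A⁻]/[HA]) = 3.11 + log(0.552/0.193)

pH = 3.57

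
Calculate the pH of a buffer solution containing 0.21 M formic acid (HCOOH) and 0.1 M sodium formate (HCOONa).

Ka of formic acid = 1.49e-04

pKa = -log(1.49e-04) = 3.83. pH = pKa + log([A⁻]/[HA]) = 3.83 + log(0.1/0.21)

pH = 3.50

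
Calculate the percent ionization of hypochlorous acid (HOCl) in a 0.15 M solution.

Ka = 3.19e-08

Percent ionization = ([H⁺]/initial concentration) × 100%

Using Ka equilibrium: x² + Ka×x - Ka×C = 0. Solving: [H⁺] = 6.9158e-05. Percent = (6.9158e-05/0.15) × 100

Percent ionization = 0.0461%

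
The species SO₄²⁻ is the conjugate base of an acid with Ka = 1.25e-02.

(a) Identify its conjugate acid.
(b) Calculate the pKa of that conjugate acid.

(a) The conjugate acid is formed by adding one H⁺ to SO₄²⁻, giving HSO₄⁻. (b) pKa = -log(Ka) = -log(1.25e-02) = 1.90.

Conjugate acid: HSO₄⁻; pK_a = 1.90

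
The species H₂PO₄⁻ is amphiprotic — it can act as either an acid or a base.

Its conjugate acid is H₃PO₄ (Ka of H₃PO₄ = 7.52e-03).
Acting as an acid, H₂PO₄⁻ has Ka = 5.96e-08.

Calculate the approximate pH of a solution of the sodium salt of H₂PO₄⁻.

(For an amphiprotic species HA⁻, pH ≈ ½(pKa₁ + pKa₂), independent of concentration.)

pKa₁ = -log(7.52e-03) = 2.12; pKa₂ = -log(5.96e-08) = 7.22. For an amphiprotic species, pH ≈ ½(pKa₁ + pKa₂) = ½(2.12 + 7.22) = 4.67.

pH = 4.67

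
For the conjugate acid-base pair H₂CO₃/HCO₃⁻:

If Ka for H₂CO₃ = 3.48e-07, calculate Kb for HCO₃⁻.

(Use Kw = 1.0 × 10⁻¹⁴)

For a conjugate pair Ka × Kb = Kw, so Kb = Kw/Ka = 1.0 × 10⁻¹⁴ / 3.48e-07 = 2.87e-08.

K_b = 2.87e-08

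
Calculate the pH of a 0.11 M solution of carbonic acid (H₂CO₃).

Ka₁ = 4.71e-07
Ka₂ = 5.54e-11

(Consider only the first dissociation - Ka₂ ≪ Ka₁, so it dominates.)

First dissociation dominates. From Ka₁ = [H⁺][HA⁻]/[H₂A], x² + Ka₁·x − Ka₁·C = 0 with C = 0.11 M and Ka₁ = 4.71e-07. Solving: [H⁺] = (−Ka₁ + √(Ka₁² + 4·Ka₁·C)) / 2 = 2.2738e-04 M. pH = -log(2.2738e-04) = 3.64.

pH = 3.64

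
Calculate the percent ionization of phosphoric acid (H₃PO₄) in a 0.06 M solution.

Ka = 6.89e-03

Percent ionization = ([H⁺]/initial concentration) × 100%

Using Ka equilibrium: x² + Ka×x - Ka×C = 0. Solving: [H⁺] = 1.7177e-02. Percent = (1.7177e-02/0.06) × 100

Percent ionization = 28.6%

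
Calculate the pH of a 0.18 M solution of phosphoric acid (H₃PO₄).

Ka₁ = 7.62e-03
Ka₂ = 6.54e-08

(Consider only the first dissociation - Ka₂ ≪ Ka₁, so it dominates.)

First dissociation dominates. From Ka₁ = [H⁺][HA⁻]/[H₂A], x² + Ka₁·x − Ka₁·C = 0 with C = 0.18 M and Ka₁ = 7.62e-03. Solving: [H⁺] = (−Ka₁ + √(Ka₁² + 4·Ka₁·C)) / 2 = 3.3421e-02 M. pH = -log(3.3421e-02) = 1.48.

pH = 1.48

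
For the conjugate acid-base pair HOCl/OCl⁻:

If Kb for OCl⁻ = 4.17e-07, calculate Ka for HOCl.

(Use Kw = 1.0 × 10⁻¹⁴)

For a conjugate pair Ka × Kb = Kw, so Ka = Kw/Kb = 1.0 × 10⁻¹⁴ / 4.17e-07 = 2.40e-08.

K_a = 2.40e-08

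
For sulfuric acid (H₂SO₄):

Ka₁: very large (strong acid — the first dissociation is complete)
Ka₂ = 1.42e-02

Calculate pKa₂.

pKa₂ = -log(Ka₂) = -log(1.42e-02) = 1.85.

pK_{a2} = 1.85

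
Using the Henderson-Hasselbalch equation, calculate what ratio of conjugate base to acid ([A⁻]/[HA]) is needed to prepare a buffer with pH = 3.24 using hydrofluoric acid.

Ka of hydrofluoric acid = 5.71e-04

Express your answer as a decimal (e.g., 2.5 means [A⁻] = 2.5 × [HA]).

pKa = -log(5.71e-04) = 3.2434. pH = pKa + log([A⁻]/[HA]), so log([A⁻]/[HA]) = pH − pKa = 3.24 − 3.2434 = -0.0034. [A⁻]/[HA] = 10^(-0.0034) = 0.992

[A⁻]/[HA] = 0.992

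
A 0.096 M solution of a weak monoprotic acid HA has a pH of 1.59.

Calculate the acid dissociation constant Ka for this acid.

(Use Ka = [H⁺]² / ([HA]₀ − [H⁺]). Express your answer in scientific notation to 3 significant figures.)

[H⁺] = 10^(−pH) = 10^(−1.59) = 2.570e-02 M. For HA ⇌ H⁺ + A⁻, Ka = [H⁺][A⁻]/[HA] = [H⁺]² / ([HA]₀ − [H⁺]) = (2.570e-02)² / (0.096 − 2.570e-02) = 9.40e-03.

K_a = 9.40e-03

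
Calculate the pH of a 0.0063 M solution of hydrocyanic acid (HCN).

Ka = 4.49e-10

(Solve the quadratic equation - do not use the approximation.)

x² + Ka×x - Ka×C = 0. Using quadratic formula: [H⁺] = 1.6816e-06

pH = 5.77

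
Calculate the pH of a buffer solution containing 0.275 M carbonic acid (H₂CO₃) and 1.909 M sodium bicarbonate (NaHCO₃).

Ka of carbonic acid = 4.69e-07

pKa = -log(4.69e-07) = 6.33. pH = pKa + log([A⁻]/[HA]) = 6.33 + log(1.909/0.275)

pH = 7.17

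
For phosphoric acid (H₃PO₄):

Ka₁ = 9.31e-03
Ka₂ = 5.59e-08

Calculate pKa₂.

pKa₂ = -log(Ka₂) = -log(5.59e-08) = 7.25.

pK_{a2} = 7.25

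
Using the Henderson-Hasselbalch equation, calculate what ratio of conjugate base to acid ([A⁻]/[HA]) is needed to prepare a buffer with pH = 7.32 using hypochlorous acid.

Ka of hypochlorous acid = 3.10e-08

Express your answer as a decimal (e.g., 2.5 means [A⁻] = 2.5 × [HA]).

pKa = -log(3.10e-08) = 7.5086. pH = pKa + log([A⁻]/[HA]), so log([A⁻]/[HA]) = pH − pKa = 7.32 − 7.5086 = -0.1886. [A⁻]/[HA] = 10^(-0.1886) = 0.648

[A⁻]/[HA] = 0.648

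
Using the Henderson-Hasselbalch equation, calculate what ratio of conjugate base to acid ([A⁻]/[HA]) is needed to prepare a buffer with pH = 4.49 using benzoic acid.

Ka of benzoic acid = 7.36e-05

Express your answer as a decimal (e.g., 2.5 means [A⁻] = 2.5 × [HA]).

pKa = -log(7.36e-05) = 4.1331. pH = pKa + log([A⁻]/[HA]), so log([A⁻]/[HA]) = pH − pKa = 4.49 − 4.1331 = 0.3569. [A⁻]/[HA] = 10^(0.3569) = 2.27

[A⁻]/[HA] = 2.27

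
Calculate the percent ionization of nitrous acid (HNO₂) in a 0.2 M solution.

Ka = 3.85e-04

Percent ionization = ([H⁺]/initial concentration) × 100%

Using Ka equilibrium: x² + Ka×x - Ka×C = 0. Solving: [H⁺] = 8.5846e-03. Percent = (8.5846e-03/0.2) × 100

Percent ionization = 4.29%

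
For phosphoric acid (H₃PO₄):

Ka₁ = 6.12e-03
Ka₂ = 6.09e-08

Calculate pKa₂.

pKa₂ = -log(Ka₂) = -log(6.09e-08) = 7.22.

pK_{a2} = 7.22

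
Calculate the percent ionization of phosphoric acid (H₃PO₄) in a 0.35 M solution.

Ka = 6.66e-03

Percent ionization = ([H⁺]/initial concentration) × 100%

Using Ka equilibrium: x² + Ka×x - Ka×C = 0. Solving: [H⁺] = 4.5065e-02. Percent = (4.5065e-02/0.35) × 100

Percent ionization = 12.9%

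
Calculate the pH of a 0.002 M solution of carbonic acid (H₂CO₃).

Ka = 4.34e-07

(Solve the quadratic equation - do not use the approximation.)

x² + Ka×x - Ka×C = 0. Using quadratic formula: [H⁺] = 2.9246e-05

pH = 4.53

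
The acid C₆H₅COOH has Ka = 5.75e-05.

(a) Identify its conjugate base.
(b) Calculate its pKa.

(a) The conjugate base is formed by removing one H⁺ from C₆H₅COOH, giving C₆H₅COO⁻. (b) pKa = -log(Ka) = -log(5.75e-05) = 4.24.

Conjugate base: C₆H₅COO⁻; pK_a = 4.24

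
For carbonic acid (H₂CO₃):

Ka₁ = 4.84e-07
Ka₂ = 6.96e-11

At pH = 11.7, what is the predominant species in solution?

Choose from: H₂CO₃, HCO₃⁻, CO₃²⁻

pKa₁ = 6.32, pKa₂ = 10.16. For a polyprotic acid the predominant species crosses at each pKa: below pKa_n the protonated form dominates, above it the deprotonated form does. At pH = 11.7, the predominant species is CO₃²⁻.

CO₃²⁻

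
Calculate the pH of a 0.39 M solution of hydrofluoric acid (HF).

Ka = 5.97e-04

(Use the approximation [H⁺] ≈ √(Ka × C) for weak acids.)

[H⁺] = √(Ka × C) = √(5.97e-04 × 0.39) = 1.5259e-02. pH = -log(1.5259e-02)

pH = 1.82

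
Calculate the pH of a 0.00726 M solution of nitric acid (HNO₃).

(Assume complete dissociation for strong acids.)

[H⁺] = 0.00726 M for strong acid. pH = -log[H⁺] = -log(0.00726)

pH = 2.14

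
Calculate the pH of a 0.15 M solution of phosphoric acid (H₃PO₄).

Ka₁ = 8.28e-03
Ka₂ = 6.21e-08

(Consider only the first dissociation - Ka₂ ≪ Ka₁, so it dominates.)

First dissociation dominates. From Ka₁ = [H⁺][HA⁻]/[H₂A], x² + Ka₁·x − Ka₁·C = 0 with C = 0.15 M and Ka₁ = 8.28e-03. Solving: [H⁺] = (−Ka₁ + √(Ka₁² + 4·Ka₁·C)) / 2 = 3.1344e-02 M. pH = -log(3.1344e-02) = 1.50.

pH = 1.50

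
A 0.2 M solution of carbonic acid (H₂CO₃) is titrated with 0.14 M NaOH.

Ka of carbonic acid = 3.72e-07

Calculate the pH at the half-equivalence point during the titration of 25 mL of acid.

At half-equivalence [HA] = [A⁻], so Henderson-Hasselbalch gives pH = pKa = -log(3.72e-07) = 6.43.

pH = pKa = 6.43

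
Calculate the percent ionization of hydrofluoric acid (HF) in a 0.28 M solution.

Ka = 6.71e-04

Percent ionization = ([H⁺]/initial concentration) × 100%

Using Ka equilibrium: x² + Ka×x - Ka×C = 0. Solving: [H⁺] = 1.3376e-02. Percent = (1.3376e-02/0.28) × 100

Percent ionization = 4.78%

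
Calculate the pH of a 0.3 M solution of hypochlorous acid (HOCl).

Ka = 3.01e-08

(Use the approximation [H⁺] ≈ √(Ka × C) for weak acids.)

[H⁺] = √(Ka × C) = √(3.01e-08 × 0.3) = 9.5026e-05. pH = -log(9.5026e-05)

pH = 4.02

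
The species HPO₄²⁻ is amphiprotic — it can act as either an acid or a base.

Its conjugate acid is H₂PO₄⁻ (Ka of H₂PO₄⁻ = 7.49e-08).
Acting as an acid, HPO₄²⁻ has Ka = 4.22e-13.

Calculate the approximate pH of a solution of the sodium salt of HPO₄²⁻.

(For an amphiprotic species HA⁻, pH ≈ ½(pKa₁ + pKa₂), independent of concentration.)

pKa₁ = -log(7.49e-08) = 7.13; pKa₂ = -log(4.22e-13) = 12.37. For an amphiprotic species, pH ≈ ½(pKa₁ + pKa₂) = ½(7.13 + 12.37) = 9.75.

pH = 9.75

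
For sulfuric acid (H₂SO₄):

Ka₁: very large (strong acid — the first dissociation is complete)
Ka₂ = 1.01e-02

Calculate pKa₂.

pKa₂ = -log(Ka₂) = -log(1.01e-02) = 2.00.

pK_{a2} = 2.00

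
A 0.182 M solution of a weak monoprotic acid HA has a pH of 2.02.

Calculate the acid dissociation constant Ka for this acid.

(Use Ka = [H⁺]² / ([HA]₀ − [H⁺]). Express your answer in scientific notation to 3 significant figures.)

[H⁺] = 10^(−pH) = 10^(−2.02) = 9.550e-03 M. For HA ⇌ H⁺ + A⁻, Ka = [H⁺][A⁻]/[HA] = [H⁺]² / ([HA]₀ − [H⁺]) = (9.550e-03)² / (0.182 − 9.550e-03) = 5.29e-04.

K_a = 5.29e-04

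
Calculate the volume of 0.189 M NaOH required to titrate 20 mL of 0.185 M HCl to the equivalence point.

At equivalence: moles acid = moles base. moles HCl = 0.185 × 20/1000 = 0.0037 mol. V_base = moles / 0.189 × 1000 = 19.6 mL.

V_{base} = 19.6 mL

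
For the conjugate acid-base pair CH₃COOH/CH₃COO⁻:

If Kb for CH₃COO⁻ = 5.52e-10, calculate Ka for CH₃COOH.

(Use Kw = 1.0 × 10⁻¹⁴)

For a conjugate pair Ka × Kb = Kw, so Ka = Kw/Kb = 1.0 × 10⁻¹⁴ / 5.52e-10 = 1.81e-05.

K_a = 1.81e-05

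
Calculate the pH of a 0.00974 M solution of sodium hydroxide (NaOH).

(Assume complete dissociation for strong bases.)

[OH⁻] = 0.00974 M for strong base. pOH = -log[OH⁻] = 2.01, pH = 14 - pOH

pH = 11.99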